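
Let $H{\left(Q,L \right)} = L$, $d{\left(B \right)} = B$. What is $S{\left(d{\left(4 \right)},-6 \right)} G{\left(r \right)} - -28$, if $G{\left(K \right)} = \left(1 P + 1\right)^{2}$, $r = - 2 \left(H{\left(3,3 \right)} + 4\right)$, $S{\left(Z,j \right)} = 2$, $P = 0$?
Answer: $30$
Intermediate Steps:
$r = -14$ ($r = - 2 \left(3 + 4\right) = \left(-2\right) 7 = -14$)
$G{\left(K \right)} = 1$ ($G{\left(K \right)} = \left(1 \cdot 0 + 1\right)^{2} = \left(0 + 1\right)^{2} = 1^{2} = 1$)
$S{\left(d{\left(4 \right)},-6 \right)} G{\left(r \right)} - -28 = 2 \cdot 1 - -28 = 2 + \left(-6 + 34\right) = 2 + 28 = 30$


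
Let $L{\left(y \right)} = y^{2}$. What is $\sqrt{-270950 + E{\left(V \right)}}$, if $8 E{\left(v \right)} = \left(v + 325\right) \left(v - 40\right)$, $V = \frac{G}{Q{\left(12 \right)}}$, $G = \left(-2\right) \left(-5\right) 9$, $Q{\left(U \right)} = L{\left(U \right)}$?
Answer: $\frac{5 i \sqrt{11163758}}{32} \approx 522.07 i$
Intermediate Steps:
$Q{\left(U \right)} = U^{2}$
$G = 90$ ($G = 10 \cdot 9 = 90$)
$V = \frac{5}{8}$ ($V = \frac{90}{12^{2}} = \frac{90}{144} = 90 \cdot \frac{1}{144} = \frac{5}{8} \approx 0.625$)
$E{\left(v \right)} = \frac{\left(-40 + v\right) \left(325 + v\right)}{8}$ ($E{\left(v \right)} = \frac{\left(v + 325\right) \left(v - 40\right)}{8} = \frac{\left(325 + v\right) \left(-40 + v\right)}{8} = \frac{\left(-40 + v\right) \left(325 + v\right)}{8}$)
$\sqrt{-270950 + E{\left(V \right)}} = \sqrt{-270950 + \left(-1625 + \frac{\left(\frac{5}{8}\right)^{2}}{8} + \frac{285}{8} \cdot \frac{5}{8}\right)} = \sqrt{-270950 + \left(-1625 + \frac{1}{8} \cdot \frac{25}{64} + \frac{1425}{64}\right)} = \sqrt{-270950 + \left(-1625 + \frac{25}{512} + \frac{1425}{64}\right)} = \sqrt{-270950 - \frac{820575}{512}} = \sqrt{- \frac{139546975}{512}} = \frac{5 i \sqrt{11163758}}{32}$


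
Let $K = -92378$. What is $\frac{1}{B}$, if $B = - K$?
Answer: $\frac{1}{92378} \approx 1.0825 \cdot 10^{-5}$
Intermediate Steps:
$B = 92378$ ($B = \left(-1\right) \left(-92378\right) = 92378$)
$\frac{1}{B} = \frac{1}{92378}$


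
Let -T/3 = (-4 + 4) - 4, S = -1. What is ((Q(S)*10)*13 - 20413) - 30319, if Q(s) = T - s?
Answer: -49042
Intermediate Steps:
T = 12 (T = -3*((-4 + 4) - 4) = -3*(0 - 4) = -3*(-4) = 12)
Q(s) = 12 - s
((Q(S)*10)*13 - 20413) - 30319 = (((12 - 1*(-1))*10)*13 - 20413) - 30319 = (((12 + 1)*10)*13 - 20413) - 30319 = ((13*10)*13 - 20413) - 30319 = (130*13 - 20413) - 30319 = (1690 - 20413) - 30319 = -18723 - 30319 = -49042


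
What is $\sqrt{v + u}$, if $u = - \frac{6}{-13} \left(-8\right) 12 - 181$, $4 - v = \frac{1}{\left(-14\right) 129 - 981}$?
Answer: $\frac{11 i \sqrt{2400883446}}{36231} \approx 14.876 i$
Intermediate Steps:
$v = \frac{11149}{2787}$ ($v = 4 - \frac{1}{\left(-14\right) 129 - 981} = 4 - \frac{1}{-1806 - 981} = 4 - \frac{1}{-2787} = 4 - - \frac{1}{2787} = 4 + \frac{1}{2787} = \frac{11149}{2787} \approx 4.0004$)
$u = - \frac{2929}{13}$ ($u = \left(-6\right) \left(- \frac{1}{13}\right) \left(-8\right) 12 - 181 = \frac{6}{13} \left(-8\right) 12 - 181 = \left(- \frac{48}{13}\right) 12 - 181 = - \frac{576}{13} - 181 = - \frac{2929}{13} \approx -225.31$)
$\sqrt{v + u} = \sqrt{\frac{11149}{2787} - \frac{2929}{13}} = \sqrt{- \frac{8018186}{36231}} = \frac{11 i \sqrt{2400883446}}{36231}$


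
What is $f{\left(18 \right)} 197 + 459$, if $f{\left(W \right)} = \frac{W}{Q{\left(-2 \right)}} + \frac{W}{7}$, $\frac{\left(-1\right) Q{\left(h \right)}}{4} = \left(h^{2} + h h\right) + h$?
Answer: $\frac{22899}{28} \approx 817.82$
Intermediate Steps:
$Q{\left(h \right)} = - 8 h^{2} - 4 h$ ($Q{\left(h \right)} = - 4 \left(\left(h^{2} + h h\right) + h\right) = - 4 \left(\left(h^{2} + h^{2}\right) + h\right) = - 4 \left(2 h^{2} + h\right) = - 4 \left(h + 2 h^{2}\right) = - 8 h^{2} - 4 h$)
$f{\left(W \right)} = \frac{17 W}{168}$ ($f{\left(W \right)} = \frac{W}{\left(-4\right) \left(-2\right) \left(1 + 2 \left(-2\right)\right)} + \frac{W}{7} = \frac{W}{\left(-4\right) \left(-2\right) \left(1 - 4\right)} + W \frac{1}{7} = \frac{W}{\left(-4\right) \left(-2\right) \left(-3\right)} + \frac{W}{7} = \frac{W}{-24} + \frac{W}{7} = W \left(- \frac{1}{24}\right) + \frac{W}{7} = - \frac{W}{24} + \frac{W}{7} = \frac{17 W}{168}$)
$f{\left(18 \right)} 197 + 459 = \frac{17}{168} \cdot 18 \cdot 197 + 459 = \frac{51}{28} \cdot 197 + 459 = \frac{10047}{28} + 459 = \frac{22899}{28}$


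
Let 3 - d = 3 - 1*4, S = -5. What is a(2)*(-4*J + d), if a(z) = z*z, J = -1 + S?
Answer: 112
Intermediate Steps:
d = 4 (d = 3 - (3 - 1*4) = 3 - (3 - 4) = 3 - 1*(-1) = 3 + 1 = 4)
J = -6 (J = -1 - 5 = -6)
a(z) = z²
a(2)*(-4*J + d) = 2²*(-4*(-6) + 4) = 4*(24 + 4) = 4*28 = 112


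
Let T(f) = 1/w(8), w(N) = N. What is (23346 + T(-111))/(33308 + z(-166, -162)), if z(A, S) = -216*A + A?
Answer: 186769/551984 ≈ 0.33836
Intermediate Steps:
z(A, S) = -215*A
T(f) = 1/8
(23346 + T(-111))/(33308 + z(-166, -162)) = (23346 + 1/8)/(33308 - 215*(-166)) = 186769/(8*(33308 + 35690)) = (186769/8)/68998 = (186769/8)*(1/68998) = 186769/551984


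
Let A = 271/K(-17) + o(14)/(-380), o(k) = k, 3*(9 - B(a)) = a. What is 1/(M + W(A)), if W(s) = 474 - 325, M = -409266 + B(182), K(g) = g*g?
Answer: -3/1227506 ≈ -2.4440e-6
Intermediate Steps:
B(a) = 9 - a/3
K(g) = g²
M = -1227953/3 (M = -409266 + (9 - ⅓*182) = -409266 + (9 - 182/3) = -409266 - 155/3 = -1227953/3 ≈ -4.0932e+5)
A = 49467/54910 (A = 271/((-17)²) + 14/(-380) = 271/289 + 14*(-1/380) = 271*(1/289) - 7/190 = 271/289 - 7/190 = 49467/54910 ≈ 0.90087)
W(s) = 149
1/(M + W(A)) = 1/(-1227953/3 + 149) = 1/(-1227506/3) = -3/1227506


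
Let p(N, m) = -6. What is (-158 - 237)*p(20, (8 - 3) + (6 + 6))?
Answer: 2370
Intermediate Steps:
(-158 - 237)*p(20, (8 - 3) + (6 + 6)) = (-158 - 237)*(-6) = -395*(-6) = 2370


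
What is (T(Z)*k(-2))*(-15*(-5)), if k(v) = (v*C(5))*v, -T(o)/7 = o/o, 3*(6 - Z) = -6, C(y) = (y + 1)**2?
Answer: -75600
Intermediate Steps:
C(y) = (1 + y)**2
Z = 8 (Z = 6 - 1/3*(-6) = 6 + 2 = 8)
T(o) = -7 (T(o) = -7*o/o = -7*1 = -7)
k(v) = 36*v**2 (k(v) = (v*(1 + 5)**2)*v = (v*6**2)*v = (v*36)*v = (36*v)*v = 36*v**2)
(T(Z)*k(-2))*(-15*(-5)) = (-252*(-2)**2)*(-15*(-5)) = -252*4*75 = -7*144*75 = -1008*75 = -75600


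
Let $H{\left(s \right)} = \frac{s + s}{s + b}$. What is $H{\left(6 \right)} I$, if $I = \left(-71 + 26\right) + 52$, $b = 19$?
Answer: $\frac{84}{25} \approx 3.36$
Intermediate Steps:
$H{\left(s \right)} = \frac{2 s}{19 + s}$ ($H{\left(s \right)} = \frac{s + s}{s + 19} = \frac{2 s}{19 + s}$)
$I = 7$ ($I = -45 + 52 = 7$)
$H{\left(6 \right)} I = 2 \cdot 6 \frac{1}{19 + 6} \cdot 7 = 2 \cdot 6 \cdot \frac{1}{25} \cdot 7 = \frac{12}{25} \cdot 7 = \frac{84}{25}$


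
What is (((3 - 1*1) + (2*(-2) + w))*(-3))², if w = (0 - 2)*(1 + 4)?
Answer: 1296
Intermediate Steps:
w = -10 (w = -2*5 = -10)
(((3 - 1*1) + (2*(-2) + w))*(-3))² = (((3 - 1*1) + (2*(-2) - 10))*(-3))² = (((3 - 1) + (-4 - 10))*(-3))² = ((2 - 14)*(-3))² = (-12*(-3))² = 36² = 1296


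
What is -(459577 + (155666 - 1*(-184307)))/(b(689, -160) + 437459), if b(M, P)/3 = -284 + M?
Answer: -399775/219337 ≈ -1.8227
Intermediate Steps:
b(M, P) = -852 + 3*M (b(M, P) = 3*(-284 + M) = -852 + 3*M)
-(459577 + (155666 - 1*(-184307)))/(b(689, -160) + 437459) = -(459577 + (155666 - 1*(-184307)))/((-852 + 3*689) + 437459) = -(459577 + (155666 + 184307))/((-852 + 2067) + 437459) = -(459577 + 339973)/(1215 + 437459) = -799550/438674 = -1*399775/219337 = -399775/219337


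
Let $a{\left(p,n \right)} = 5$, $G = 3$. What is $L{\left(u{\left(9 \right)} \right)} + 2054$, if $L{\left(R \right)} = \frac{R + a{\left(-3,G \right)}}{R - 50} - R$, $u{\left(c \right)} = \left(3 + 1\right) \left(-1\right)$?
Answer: $\frac{111131}{54} \approx 2058.0$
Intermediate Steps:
$u{\left(c \right)} = -4$ ($u{\left(c \right)} = 4 \left(-1\right) = -4$)
$L{\left(R \right)} = - R + \frac{5 + R}{-50 + R}$ ($L{\left(R \right)} = \frac{R + 5}{R - 50} - R = \frac{5 + R}{-50 + R} - R = - R + \frac{5 + R}{-50 + R}$)
$L{\left(u{\left(9 \right)} \right)} + 2054 = \frac{5 - \left(-4\right)^{2} + 51 \left(-4\right)}{-50 - 4} + 2054 = \frac{5 - 16 - 204}{-54} + 2054 = - \frac{5 - 16 - 204}{54} + 2054 = \left(- \frac{1}{54}\right) \left(-215\right) + 2054 = \frac{215}{54} + 2054 = \frac{111131}{54}$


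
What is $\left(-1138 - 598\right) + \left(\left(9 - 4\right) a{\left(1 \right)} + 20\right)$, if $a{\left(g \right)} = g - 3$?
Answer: $-1726$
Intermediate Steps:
$a{\left(g \right)} = -3 + g$
$\left(-1138 - 598\right) + \left(\left(9 - 4\right) a{\left(1 \right)} + 20\right) = \left(-1138 - 598\right) + \left(\left(9 - 4\right) \left(-3 + 1\right) + 20\right) = -1736 + \left(5 \left(-2\right) + 20\right) = -1736 + \left(-10 + 20\right) = -1736 + 10 = -1726$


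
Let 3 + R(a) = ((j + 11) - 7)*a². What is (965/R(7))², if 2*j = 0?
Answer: 25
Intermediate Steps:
j = 0 (j = (½)*0 = 0)
R(a) = -3 + 4*a² (R(a) = -3 + ((0 + 11) - 7)*a² = -3 + (11 - 7)*a² = -3 + 4*a²)
(965/R(7))² = (965/(-3 + 4*7²))² = (965/(-3 + 4*49))² = (965/(-3 + 196))² = (965/193)² = (965*(1/193))² = 5² = 25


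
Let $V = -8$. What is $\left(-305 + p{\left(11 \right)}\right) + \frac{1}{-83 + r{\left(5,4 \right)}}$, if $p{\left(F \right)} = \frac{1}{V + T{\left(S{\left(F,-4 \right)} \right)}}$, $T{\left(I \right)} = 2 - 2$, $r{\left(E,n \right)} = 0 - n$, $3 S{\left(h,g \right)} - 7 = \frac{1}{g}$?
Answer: $- \frac{212375}{696} \approx -305.14$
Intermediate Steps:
$S{\left(h,g \right)} = \frac{7}{3} + \frac{1}{3 g}$
$r{\left(E,n \right)} = - n$
$T{\left(I \right)} = 0$
$p{\left(F \right)} = - \frac{1}{8}$ ($p{\left(F \right)} = \frac{1}{-8 + 0} = \frac{1}{-8} = - \frac{1}{8}$)
$\left(-305 + p{\left(11 \right)}\right) + \frac{1}{-83 + r{\left(5,4 \right)}} = \left(-305 - \frac{1}{8}\right) + \frac{1}{-83 - 4} = - \frac{2441}{8} + \frac{1}{-83 - 4} = - \frac{2441}{8} + \frac{1}{-87} = - \frac{2441}{8} - \frac{1}{87} = - \frac{212375}{696}$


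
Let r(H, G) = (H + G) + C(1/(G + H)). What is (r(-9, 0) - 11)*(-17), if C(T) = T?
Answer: 3077/9 ≈ 341.89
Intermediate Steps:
r(H, G) = G + H + 1/(G + H) (r(H, G) = (H + G) + 1/(G + H) = (G + H) + 1/(G + H) = G + H + 1/(G + H))
(r(-9, 0) - 11)*(-17) = ((0 - 9 + 1/(0 - 9)) - 11)*(-17) = ((0 - 9 + 1/(-9)) - 11)*(-17) = ((0 - 9 - 1/9) - 11)*(-17) = (-82/9 - 11)*(-17) = -181/9*(-17) = 3077/9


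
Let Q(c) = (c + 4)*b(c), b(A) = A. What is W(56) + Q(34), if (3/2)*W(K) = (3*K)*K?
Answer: 7564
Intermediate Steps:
W(K) = 2*K**2 (W(K) = 2*((3*K)*K)/3 = 2*(3*K**2)/3 = 2*K**2)
Q(c) = c*(4 + c) (Q(c) = (c + 4)*c = (4 + c)*c = c*(4 + c))
W(56) + Q(34) = 2*56**2 + 34*(4 + 34) = 2*3136 + 34*38 = 6272 + 1292 = 7564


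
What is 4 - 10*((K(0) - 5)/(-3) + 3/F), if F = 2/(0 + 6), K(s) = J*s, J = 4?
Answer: -308/3 ≈ -102.67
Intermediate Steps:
K(s) = 4*s
F = ⅓ (F = 2/6 = 2*(⅙) = ⅓ ≈ 0.33333)
4 - 10*((K(0) - 5)/(-3) + 3/F) = 4 - 10*((4*0 - 5)/(-3) + 3/(⅓)) = 4 - 10*((0 - 5)*(-⅓) + 3*3) = 4 - 10*(-5*(-⅓) + 9) = 4 - 10*(5/3 + 9) = 4 - 10*32/3 = 4 - 320/3 = -308/3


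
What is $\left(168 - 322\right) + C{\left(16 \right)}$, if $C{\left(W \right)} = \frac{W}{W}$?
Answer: $-153$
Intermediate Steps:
$C{\left(W \right)} = 1$
$\left(168 - 322\right) + C{\left(16 \right)} = \left(168 - 322\right) + 1 = -154 + 1 = -153$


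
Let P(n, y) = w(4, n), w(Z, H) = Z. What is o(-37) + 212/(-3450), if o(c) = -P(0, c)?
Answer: -7006/1725 ≈ -4.0614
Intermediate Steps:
P(n, y) = 4
o(c) = -4 (o(c) = -1*4 = -4)
o(-37) + 212/(-3450) = -4 + 212/(-3450) = -4 + 212*(-1/3450) = -4 - 106/1725 = -7006/1725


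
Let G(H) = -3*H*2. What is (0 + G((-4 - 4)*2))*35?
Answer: 3360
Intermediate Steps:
G(H) = -6*H
(0 + G((-4 - 4)*2))*35 = (0 - 6*(-4 - 4)*2)*35 = (0 - (-48)*2)*35 = (0 - 6*(-16))*35 = (0 + 96)*35 = 96*35 = 3360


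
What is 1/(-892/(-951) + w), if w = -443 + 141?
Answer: -951/286310 ≈ -0.0033216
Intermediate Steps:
w = -302
1/(-892/(-951) + w) = 1/(-892/(-951) - 302) = 1/(-892*(-1/951) - 302) = 1/(892/951 - 302) = 1/(-286310/951) = -951/286310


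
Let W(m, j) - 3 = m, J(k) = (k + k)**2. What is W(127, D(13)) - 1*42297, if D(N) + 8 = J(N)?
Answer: -42167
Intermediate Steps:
J(k) = 4*k**2 (J(k) = (2*k)**2 = 4*k**2)
D(N) = -8 + 4*N**2
W(m, j) = 3 + m
W(127, D(13)) - 1*42297 = (3 + 127) - 1*42297 = 130 - 42297 = -42167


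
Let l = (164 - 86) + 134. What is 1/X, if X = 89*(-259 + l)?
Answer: -1/4183 ≈ -0.00023906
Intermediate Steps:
l = 212 (l = 78 + 134 = 212)
X = -4183 (X = 89*(-259 + 212) = 89*(-47) = -4183)
1/X = 1/(-4183) = -1/4183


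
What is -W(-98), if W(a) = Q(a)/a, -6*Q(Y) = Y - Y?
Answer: 0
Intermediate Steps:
Q(Y) = 0 (Q(Y) = -(Y - Y)/6 = -⅙*0 = 0)
W(a) = 0 (W(a) = 0/a = 0)
-W(-98) = -1*0 = 0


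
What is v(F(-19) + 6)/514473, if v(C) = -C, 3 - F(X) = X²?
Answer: 352/514473 ≈ 0.00068420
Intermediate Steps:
F(X) = 3 - X²
v(F(-19) + 6)/514473 = -((3 - 1*(-19)²) + 6)/514473 = -((3 - 1*361) + 6)*(1/514473) = -((3 - 361) + 6)*(1/514473) = -(-358 + 6)*(1/514473) = -1*(-352)*(1/514473) = 352*(1/514473) = 352/514473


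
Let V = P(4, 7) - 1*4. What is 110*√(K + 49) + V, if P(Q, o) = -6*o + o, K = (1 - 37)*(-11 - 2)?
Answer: -39 + 110*√517 ≈ 2462.1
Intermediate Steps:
K = 468 (K = -36*(-13) = 468)
P(Q, o) = -5*o
V = -39 (V = -5*7 - 1*4 = -35 - 4 = -39)
110*√(K + 49) + V = 110*√(468 + 49) - 39 = 110*√517 - 39 = -39 + 110*√517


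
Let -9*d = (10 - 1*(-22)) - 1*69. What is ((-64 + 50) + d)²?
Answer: 7921/81 ≈ 97.790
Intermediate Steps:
d = 37/9 (d = -((10 - 1*(-22)) - 1*69)/9 = -((10 + 22) - 69)/9 = -(32 - 69)/9 = -⅑*(-37) = 37/9 ≈ 4.1111)
((-64 + 50) + d)² = ((-64 + 50) + 37/9)² = (-14 + 37/9)² = (-89/9)² = 7921/81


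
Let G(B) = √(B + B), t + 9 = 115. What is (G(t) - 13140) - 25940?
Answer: -39080 + 2*√53 ≈ -39065.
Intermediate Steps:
t = 106 (t = -9 + 115 = 106)
G(B) = √2*√B (G(B) = √(2*B) = √2*√B)
(G(t) - 13140) - 25940 = (√2*√106 - 13140) - 25940 = (2*√53 - 13140) - 25940 = (-13140 + 2*√53) - 25940 = -39080 + 2*√53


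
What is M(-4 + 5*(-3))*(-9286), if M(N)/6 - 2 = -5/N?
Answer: -2395788/19 ≈ -1.2609e+5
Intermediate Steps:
M(N) = 12 - 30/N (M(N) = 12 + 6*(-5/N) = 12 - 30/N)
M(-4 + 5*(-3))*(-9286) = (12 - 30/(-4 + 5*(-3)))*(-9286) = (12 - 30/(-4 - 15))*(-9286) = (12 - 30/(-19))*(-9286) = (12 - 30*(-1/19))*(-9286) = (12 + 30/19)*(-9286) = (258/19)*(-9286) = -2395788/19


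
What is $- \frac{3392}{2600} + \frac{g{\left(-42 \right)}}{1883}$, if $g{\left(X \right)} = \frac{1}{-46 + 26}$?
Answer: $- \frac{3193633}{2447900} \approx -1.3046$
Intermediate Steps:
$g{\left(X \right)} = - \frac{1}{20}$ ($g{\left(X \right)} = \frac{1}{-20} = - \frac{1}{20}$)
$- \frac{3392}{2600} + \frac{g{\left(-42 \right)}}{1883} = - \frac{3392}{2600} - \frac{1}{20 \cdot 1883} = \left(-3392\right) \frac{1}{2600} - \frac{1}{37660} = - \frac{424}{325} - \frac{1}{37660} = - \frac{3193633}{2447900}$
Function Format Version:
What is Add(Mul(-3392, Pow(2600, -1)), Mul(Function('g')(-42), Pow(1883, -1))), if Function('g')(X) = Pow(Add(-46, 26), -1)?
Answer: Rational(-3193633, 2447900) ≈ -1.3046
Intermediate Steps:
Function('g')(X) = Rational(-1, 20) (Function('g')(X) = Pow(-20, -1) = Rational(-1, 20))
Add(Mul(-3392, Pow(2600, -1)), Mul(Function('g')(-42), Pow(1883, -1))) = Add(Mul(-3392, Pow(2600, -1)), Mul(Rational(-1, 20), Pow(1883, -1))) = Add(Mul(-3392, Rational(1, 2600)), Mul(Rational(-1, 20), Rational(1, 1883))) = Add(Rational(-424, 325), Rational(-1, 37660)) = Rational(-3193633, 2447900)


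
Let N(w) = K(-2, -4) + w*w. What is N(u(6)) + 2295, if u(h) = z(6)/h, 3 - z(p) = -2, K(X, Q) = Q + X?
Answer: 82429/36 ≈ 2289.7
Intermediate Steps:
z(p) = 5 (z(p) = 3 - 1*(-2) = 3 + 2 = 5)
u(h) = 5/h
N(w) = -6 + w² (N(w) = (-4 - 2) + w*w = -6 + w²)
N(u(6)) + 2295 = (-6 + (5/6)²) + 2295 = (-6 + (5*(⅙))²) + 2295 = (-6 + (⅚)²) + 2295 = (-6 + 25/36) + 2295 = -191/36 + 2295 = 82429/36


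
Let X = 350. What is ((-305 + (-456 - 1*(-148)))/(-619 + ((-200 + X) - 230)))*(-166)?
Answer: -101758/699 ≈ -145.58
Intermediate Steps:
((-305 + (-456 - 1*(-148)))/(-619 + ((-200 + X) - 230)))*(-166) = ((-305 + (-456 - 1*(-148)))/(-619 + ((-200 + 350) - 230)))*(-166) = ((-305 + (-456 + 148))/(-619 + (150 - 230)))*(-166) = ((-305 - 308)/(-619 - 80))*(-166) = -613/(-699)*(-166) = -613*(-1/699)*(-166) = (613/699)*(-166) = -101758/699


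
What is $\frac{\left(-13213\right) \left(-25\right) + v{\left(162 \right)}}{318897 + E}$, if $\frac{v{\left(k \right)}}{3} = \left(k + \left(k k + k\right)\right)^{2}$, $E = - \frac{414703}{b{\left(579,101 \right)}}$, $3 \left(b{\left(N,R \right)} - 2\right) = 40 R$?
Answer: $\frac{8569048473062}{1289013153} \approx 6647.8$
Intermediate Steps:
$b{\left(N,R \right)} = 2 + \frac{40 R}{3}$
$E = - \frac{1244109}{4046}$ ($E = - \frac{414703}{2 + \frac{40}{3} \cdot 101} = - \frac{414703}{2 + \frac{4040}{3}} = - \frac{414703}{\frac{4046}{3}} = \left(-414703\right) \frac{3}{4046} = - \frac{1244109}{4046} \approx -307.49$)
$v{\left(k \right)} = 3 \left(k^{2} + 2 k\right)^{2}$ ($v{\left(k \right)} = 3 \left(k + \left(k k + k\right)\right)^{2} = 3 \left(k + \left(k^{2} + k\right)\right)^{2} = 3 \left(k + \left(k + k^{2}\right)\right)^{2} = 3 \left(k^{2} + 2 k\right)^{2}$)
$\frac{\left(-13213\right) \left(-25\right) + v{\left(162 \right)}}{318897 + E} = \frac{\left(-13213\right) \left(-25\right) + 3 \cdot 162^{2} \left(2 + 162\right)^{2}}{318897 - \frac{1244109}{4046}} = \frac{330325 + 3 \cdot 26244 \cdot 164^{2}}{\frac{1289013153}{4046}} = \left(330325 + 3 \cdot 26244 \cdot 26896\right) \frac{4046}{1289013153} = \left(330325 + 2117575872\right) \frac{4046}{1289013153} = 2117906197 \cdot \frac{4046}{1289013153} = \frac{8569048473062}{1289013153}$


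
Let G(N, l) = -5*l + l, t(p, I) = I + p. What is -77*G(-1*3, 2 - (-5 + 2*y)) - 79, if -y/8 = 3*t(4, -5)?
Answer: -12707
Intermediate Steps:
y = 24 (y = -24*(-5 + 4) = -24*(-1) = -8*(-3) = 24)
G(N, l) = -4*l
-77*G(-1*3, 2 - (-5 + 2*y)) - 79 = -(-308)*(2 - (-5 + 2*24)) - 79 = -(-308)*(2 - (-5 + 48)) - 79 = -(-308)*(2 - 1*43) - 79 = -(-308)*(2 - 43) - 79 = -(-308)*(-41) - 79 = -77*164 - 79 = -12628 - 79 = -12707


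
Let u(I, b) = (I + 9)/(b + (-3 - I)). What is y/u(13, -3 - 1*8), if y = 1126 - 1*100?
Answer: -13851/11 ≈ -1259.2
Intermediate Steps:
y = 1026 (y = 1126 - 100 = 1026)
u(I, b) = (9 + I)/(-3 + b - I)
y/u(13, -3 - 1*8) = 1026/((9 + 13)/(-3 + (-3 - 1*8) - 1*13)) = 1026/(22/(-3 + (-3 - 8) - 13)) = 1026/(22/(-3 - 11 - 13)) = 1026/(22/(-27)) = 1026/(-1/27*22) = 1026/(-22/27) = -27/22*1026 = -13851/11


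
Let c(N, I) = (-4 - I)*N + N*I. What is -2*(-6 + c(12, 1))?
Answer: 108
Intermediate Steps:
c(N, I) = I*N + N*(-4 - I) (c(N, I) = N*(-4 - I) + I*N = I*N + N*(-4 - I))
-2*(-6 + c(12, 1)) = -2*(-6 - 4*12) = -2*(-6 - 48) = -2*(-54) = 108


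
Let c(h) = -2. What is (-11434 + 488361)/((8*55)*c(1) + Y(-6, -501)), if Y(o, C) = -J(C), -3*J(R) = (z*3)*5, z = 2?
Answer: -476927/870 ≈ -548.19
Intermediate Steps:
J(R) = -10 (J(R) = -2*3*5/3 = -2*5 = -⅓*30 = -10)
Y(o, C) = 10 (Y(o, C) = -1*(-10) = 10)
(-11434 + 488361)/((8*55)*c(1) + Y(-6, -501)) = (-11434 + 488361)/((8*55)*(-2) + 10) = 476927/(440*(-2) + 10) = 476927/(-880 + 10) = 476927/(-870) = 476927*(-1/870) = -476927/870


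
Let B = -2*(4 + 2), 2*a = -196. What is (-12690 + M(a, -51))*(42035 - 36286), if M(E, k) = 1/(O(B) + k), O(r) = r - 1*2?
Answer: -4742068399/65 ≈ -7.2955e+7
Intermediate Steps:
a = -98 (a = (½)*(-196) = -98)
B = -12 (B = -2*6 = -12)
O(r) = -2 + r (O(r) = r - 2 = -2 + r)
M(E, k) = 1/(-14 + k) (M(E, k) = 1/((-2 - 12) + k) = 1/(-14 + k))
(-12690 + M(a, -51))*(42035 - 36286) = (-12690 + 1/(-14 - 51))*(42035 - 36286) = (-12690 + 1/(-65))*5749 = (-12690 - 1/65)*5749 = -824851/65*5749 = -4742068399/65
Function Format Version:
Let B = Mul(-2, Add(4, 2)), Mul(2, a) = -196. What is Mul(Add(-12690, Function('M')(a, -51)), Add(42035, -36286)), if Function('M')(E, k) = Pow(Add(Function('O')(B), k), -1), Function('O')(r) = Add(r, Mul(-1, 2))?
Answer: Rational(-4742068399, 65) ≈ -7.2955e+7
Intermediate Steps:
a = -98 (a = Mul(Rational(1, 2), -196) = -98)
B = -12 (B = Mul(-2, 6) = -12)
Function('O')(r) = Add(-2, r) (Function('O')(r) = Add(r, -2) = Add(-2, r))
Function('M')(E, k) = Pow(Add(-14, k), -1) (Function('M')(E, k) = Pow(Add(Add(-2, -12), k), -1) = Pow(Add(-14, k), -1))
Mul(Add(-12690, Function('M')(a, -51)), Add(42035, -36286)) = Mul(Add(-12690, Pow(Add(-14, -51), -1)), Add(42035, -36286)) = Mul(Add(-12690, Pow(-65, -1)), 5749) = Mul(Add(-12690, Rational(-1, 65)), 5749) = Mul(Rational(-824851, 65), 5749) = Rational(-4742068399, 65)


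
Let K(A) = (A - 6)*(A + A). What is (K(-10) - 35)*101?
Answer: 28785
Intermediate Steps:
K(A) = 2*A*(-6 + A) (K(A) = (-6 + A)*(2*A) = 2*A*(-6 + A))
(K(-10) - 35)*101 = (2*(-10)*(-6 - 10) - 35)*101 = (2*(-10)*(-16) - 35)*101 = (320 - 35)*101 = 285*101 = 28785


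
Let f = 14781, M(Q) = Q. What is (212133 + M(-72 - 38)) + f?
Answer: 226804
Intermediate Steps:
(212133 + M(-72 - 38)) + f = (212133 + (-72 - 38)) + 14781 = (212133 - 110) + 14781 = 212023 + 14781 = 226804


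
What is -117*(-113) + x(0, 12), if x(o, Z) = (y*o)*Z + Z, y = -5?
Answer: 13233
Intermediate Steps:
x(o, Z) = Z - 5*Z*o (x(o, Z) = (-5*o)*Z + Z = -5*Z*o + Z = Z - 5*Z*o)
-117*(-113) + x(0, 12) = -117*(-113) + 12*(1 - 5*0) = 13221 + 12*(1 + 0) = 13221 + 12*1 = 13221 + 12 = 13233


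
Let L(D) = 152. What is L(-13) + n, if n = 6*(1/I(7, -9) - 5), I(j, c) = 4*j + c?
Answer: 2324/19 ≈ 122.32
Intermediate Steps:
I(j, c) = c + 4*j
n = -564/19 (n = 6*(1/(-9 + 4*7) - 5) = 6*(1/(-9 + 28) - 5) = 6*(1/19 - 5) = 6*(-94/19) = -564/19 ≈ -29.684)
L(-13) + n = 152 - 564/19 = 2324/19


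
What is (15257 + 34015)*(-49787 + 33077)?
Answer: -823335120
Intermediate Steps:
(15257 + 34015)*(-49787 + 33077) = 49272*(-16710) = -823335120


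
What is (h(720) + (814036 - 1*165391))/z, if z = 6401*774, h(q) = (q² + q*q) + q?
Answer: 562055/1651458 ≈ 0.34034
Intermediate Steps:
h(q) = q + 2*q² (h(q) = (q² + q²) + q = 2*q² + q = q + 2*q²)
z = 4954374
(h(720) + (814036 - 1*165391))/z = (720*(1 + 2*720) + (814036 - 1*165391))/4954374 = (720*(1 + 1440) + (814036 - 165391))*(1/4954374) = (720*1441 + 648645)*(1/4954374) = (1037520 + 648645)*(1/4954374) = 1686165*(1/4954374) = 562055/1651458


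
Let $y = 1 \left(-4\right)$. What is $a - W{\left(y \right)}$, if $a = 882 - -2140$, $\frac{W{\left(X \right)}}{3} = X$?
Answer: $3034$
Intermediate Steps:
$y = -4$
$W{\left(X \right)} = 3 X$
$a = 3022$ ($a = 882 + 2140 = 3022$)
$a - W{\left(y \right)} = 3022 - 3 \left(-4\right) = 3022 - -12 = 3022 + 12 = 3034$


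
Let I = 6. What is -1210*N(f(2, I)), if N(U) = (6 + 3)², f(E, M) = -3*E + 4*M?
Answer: -98010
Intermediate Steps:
N(U) = 81 (N(U) = 9² = 81)
-1210*N(f(2, I)) = -1210*81 = -98010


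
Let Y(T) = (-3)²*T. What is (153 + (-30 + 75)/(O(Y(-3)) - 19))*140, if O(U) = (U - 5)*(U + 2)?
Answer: 16735320/781 ≈ 21428.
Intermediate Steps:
Y(T) = 9*T
O(U) = (-5 + U)*(2 + U)
(153 + (-30 + 75)/(O(Y(-3)) - 19))*140 = (153 + (-30 + 75)/((-10 + (9*(-3))² - 27*(-3)) - 19))*140 = (153 + 45/((-10 + (-27)² - 3*(-27)) - 19))*140 = (153 + 45/((-10 + 729 + 81) - 19))*140 = (153 + 45/(800 - 19))*140 = (153 + 45/781)*140 = (119538/781)*140 = 16735320/781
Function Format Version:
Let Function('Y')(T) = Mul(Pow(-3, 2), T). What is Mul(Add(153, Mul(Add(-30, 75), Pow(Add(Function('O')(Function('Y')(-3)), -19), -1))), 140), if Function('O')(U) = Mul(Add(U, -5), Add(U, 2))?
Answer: Rational(16735320, 781) ≈ 21428.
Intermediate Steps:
Function('Y')(T) = Mul(9, T)
Function('O')(U) = Mul(Add(-5, U), Add(2, U))
Mul(Add(153, Mul(Add(-30, 75), Pow(Add(Function('O')(Function('Y')(-3)), -19), -1))), 140) = Mul(Add(153, Mul(Add(-30, 75), Pow(Add(Add(-10, Pow(Mul(9, -3), 2), Mul(-3, Mul(9, -3))), -19), -1))), 140) = Mul(Add(153, Mul(45, Pow(Add(Add(-10, Pow(-27, 2), Mul(-3, -27)), -19), -1))), 140) = Mul(Add(153, Mul(45, Pow(Add(Add(-10, 729, 81), -19), -1))), 140) = Mul(Add(153, Mul(45, Pow(Add(800, -19), -1))), 140) = Mul(Add(153, Mul(45, Pow(781, -1))), 140) = Mul(Add(153, Mul(45, Rational(1, 781))), 140) = Mul(Add(153, Rational(45, 781)), 140) = Mul(Rational(119538, 781), 140) = Rational(16735320, 781)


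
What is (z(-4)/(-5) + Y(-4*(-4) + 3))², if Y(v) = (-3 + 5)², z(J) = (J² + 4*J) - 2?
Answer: 484/25 ≈ 19.360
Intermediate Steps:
z(J) = -2 + J² + 4*J
Y(v) = 4 (Y(v) = 2² = 4)
(z(-4)/(-5) + Y(-4*(-4) + 3))² = ((-2 + (-4)² + 4*(-4))/(-5) + 4)² = ((-2 + 16 - 16)*(-⅕) + 4)² = (-2*(-⅕) + 4)² = (⅖ + 4)² = (22/5)² = 484/25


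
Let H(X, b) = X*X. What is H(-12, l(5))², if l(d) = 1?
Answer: 20736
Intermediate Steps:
H(X, b) = X²
H(-12, l(5))² = ((-12)²)² = 144² = 20736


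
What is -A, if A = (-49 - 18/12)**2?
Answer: -10201/4 ≈ -2550.3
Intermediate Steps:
A = 10201/4 (A = (-49 - 18*1/12)**2 = (-49 - 3/2)**2 = (-101/2)**2 = 10201/4 ≈ 2550.3)
-A = -1*10201/4 = -10201/4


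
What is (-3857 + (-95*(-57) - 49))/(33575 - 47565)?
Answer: -1509/13990 ≈ -0.10786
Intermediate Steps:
(-3857 + (-95*(-57) - 49))/(33575 - 47565) = (-3857 + (5415 - 49))/(-13990) = (-3857 + 5366)*(-1/13990) = 1509*(-1/13990) = -1509/13990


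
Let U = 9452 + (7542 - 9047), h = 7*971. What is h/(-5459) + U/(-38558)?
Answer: -305461399/210488122 ≈ -1.4512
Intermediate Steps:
h = 6797
U = 7947 (U = 9452 - 1505 = 7947)
h/(-5459) + U/(-38558) = 6797/(-5459) + 7947/(-38558) = 6797*(-1/5459) + 7947*(-1/38558) = -6797/5459 - 7947/38558 = -305461399/210488122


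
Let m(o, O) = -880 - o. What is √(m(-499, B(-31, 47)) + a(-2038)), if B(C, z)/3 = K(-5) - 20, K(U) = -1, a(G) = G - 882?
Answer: I*√3301 ≈ 57.454*I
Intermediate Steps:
a(G) = -882 + G
B(C, z) = -63 (B(C, z) = 3*(-1 - 20) = 3*(-21) = -63)
√(m(-499, B(-31, 47)) + a(-2038)) = √((-880 - 1*(-499)) + (-882 - 2038)) = √((-880 + 499) - 2920) = √(-381 - 2920) = √(-3301) = I*√3301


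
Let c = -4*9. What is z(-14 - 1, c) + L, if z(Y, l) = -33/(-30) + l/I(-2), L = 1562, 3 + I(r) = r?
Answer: 15703/10 ≈ 1570.3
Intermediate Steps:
I(r) = -3 + r
c = -36
z(Y, l) = 11/10 - l/5 (z(Y, l) = -33/(-30) + l/(-3 - 2) = -33*(-1/30) + l/(-5) = 11/10 + l*(-⅕) = 11/10 - l/5)
z(-14 - 1, c) + L = (11/10 - ⅕*(-36)) + 1562 = (11/10 + 36/5) + 1562 = 83/10 + 1562 = 15703/10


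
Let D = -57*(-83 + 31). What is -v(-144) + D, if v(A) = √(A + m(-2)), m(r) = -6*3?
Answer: 2964 - 9*I*√2 ≈ 2964.0 - 12.728*I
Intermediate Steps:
m(r) = -18
D = 2964 (D = -57*(-52) = 2964)
v(A) = √(-18 + A) (v(A) = √(A - 18) = √(-18 + A))
-v(-144) + D = -√(-18 - 144) + 2964 = -√(-162) + 2964 = -9*I*√2 + 2964 = 2964 - 9*I*√2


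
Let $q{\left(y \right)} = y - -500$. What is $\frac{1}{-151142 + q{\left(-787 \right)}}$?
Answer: $- \frac{1}{151429} \approx -6.6038 \cdot 10^{-6}$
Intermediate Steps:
$q{\left(y \right)} = 500 + y$ ($q{\left(y \right)} = y + 500 = 500 + y$)
$\frac{1}{-151142 + q{\left(-787 \right)}} = \frac{1}{-151142 + \left(500 - 787\right)} = \frac{1}{-151142 - 287} = \frac{1}{-151429} = - \frac{1}{151429}$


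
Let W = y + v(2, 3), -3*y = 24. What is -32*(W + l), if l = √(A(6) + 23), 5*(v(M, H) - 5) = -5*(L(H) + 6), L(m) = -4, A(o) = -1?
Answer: 160 - 32*√22 ≈ 9.9067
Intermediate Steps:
y = -8 (y = -⅓*24 = -8)
v(M, H) = 3 (v(M, H) = 5 + (-5*(-4 + 6))/5 = 5 + (-5*2)/5 = 5 + (⅕)*(-10) = 5 - 2 = 3)
W = -5 (W = -8 + 3 = -5)
l = √22 (l = √(-1 + 23) = √22 ≈ 4.6904)
-32*(W + l) = -32*(-5 + √22) = 160 - 32*√22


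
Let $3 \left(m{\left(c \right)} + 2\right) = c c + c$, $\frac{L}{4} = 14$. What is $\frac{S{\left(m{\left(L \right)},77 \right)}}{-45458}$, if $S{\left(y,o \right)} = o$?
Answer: $- \frac{11}{6494} \approx -0.0016939$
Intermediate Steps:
$L = 56$ ($L = 4 \cdot 14 = 56$)
$m{\left(c \right)} = -2 + \frac{c}{3} + \frac{c^{2}}{3}$ ($m{\left(c \right)} = -2 + \frac{c c + c}{3} = -2 + \frac{c^{2} + c}{3} = -2 + \frac{c + c^{2}}{3} = -2 + \left(\frac{c}{3} + \frac{c^{2}}{3}\right) = -2 + \frac{c}{3} + \frac{c^{2}}{3}$)
$\frac{S{\left(m{\left(L \right)},77 \right)}}{-45458} = \frac{77}{-45458} = 77 \left(- \frac{1}{45458}\right) = - \frac{11}{6494}$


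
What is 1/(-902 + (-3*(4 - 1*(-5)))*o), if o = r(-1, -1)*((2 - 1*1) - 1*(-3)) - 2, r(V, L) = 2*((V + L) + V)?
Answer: -1/200 ≈ -0.0050000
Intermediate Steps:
r(V, L) = 2*L + 4*V (r(V, L) = 2*((L + V) + V) = 2*(L + 2*V) = 2*L + 4*V)
o = -26 (o = (2*(-1) + 4*(-1))*((2 - 1*1) - 1*(-3)) - 2 = (-2 - 4)*((2 - 1) + 3) - 2 = -6*(1 + 3) - 2 = -6*4 - 2 = -24 - 2 = -26)
1/(-902 + (-3*(4 - 1*(-5)))*o) = 1/(-902 - 3*(4 - 1*(-5))*(-26)) = 1/(-902 - 3*(4 + 5)*(-26)) = 1/(-902 - 3*9*(-26)) = 1/(-902 - 27*(-26)) = 1/(-902 + 702) = 1/(-200) = -1/200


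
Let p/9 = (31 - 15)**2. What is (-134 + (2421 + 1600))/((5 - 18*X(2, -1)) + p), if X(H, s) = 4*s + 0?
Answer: 3887/2381 ≈ 1.6325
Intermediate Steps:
X(H, s) = 4*s
p = 2304 (p = 9*(31 - 15)**2 = 9*16**2 = 9*256 = 2304)
(-134 + (2421 + 1600))/((5 - 18*X(2, -1)) + p) = (-134 + (2421 + 1600))/((5 - 72*(-1)) + 2304) = (-134 + 4021)/((5 - 18*(-4)) + 2304) = 3887/((5 + 72) + 2304) = 3887/(77 + 2304) = 3887/2381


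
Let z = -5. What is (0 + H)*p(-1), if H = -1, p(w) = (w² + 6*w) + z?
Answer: 10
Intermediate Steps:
p(w) = -5 + w² + 6*w (p(w) = (w² + 6*w) - 5 = -5 + w² + 6*w)
(0 + H)*p(-1) = (0 - 1)*(-5 + (-1)² + 6*(-1)) = -(-5 + 1 - 6) = -1*(-10) = 10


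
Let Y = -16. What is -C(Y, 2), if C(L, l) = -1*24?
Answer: 24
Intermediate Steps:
C(L, l) = -24
-C(Y, 2) = -1*(-24) = 24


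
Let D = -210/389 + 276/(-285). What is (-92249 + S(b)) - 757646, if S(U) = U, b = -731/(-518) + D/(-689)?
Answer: -11209512879001321/13189313410 ≈ -8.4989e+5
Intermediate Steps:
D = -55738/36955 (D = -210*1/389 + 276*(-1/285) = -210/389 - 92/95 = -55738/36955 ≈ -1.5083)
b = 18641590629/13189313410 (b = -731/(-518) - 55738/36955/(-689) = -731*(-1/518) - 55738/36955*(-1/689) = 731/518 + 55738/25461995 = 18641590629/13189313410 ≈ 1.4134)
(-92249 + S(b)) - 757646 = (-92249 + 18641590629/13189313410) - 757646 = -1216682331168461/13189313410 - 757646 = -11209512879001321/13189313410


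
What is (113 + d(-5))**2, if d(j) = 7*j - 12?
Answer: 4356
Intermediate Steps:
d(j) = -12 + 7*j
(113 + d(-5))**2 = (113 + (-12 + 7*(-5)))**2 = (113 + (-12 - 35))**2 = (113 - 47)**2 = 66**2 = 4356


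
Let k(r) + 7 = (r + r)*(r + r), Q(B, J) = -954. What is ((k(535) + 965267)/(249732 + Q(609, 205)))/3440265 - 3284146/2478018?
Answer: -46846189054929299/35347367525494851 ≈ -1.3253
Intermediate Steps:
k(r) = -7 + 4*r**2 (k(r) = -7 + (r + r)*(r + r) = -7 + (2*r)*(2*r) = -7 + 4*r**2)
((k(535) + 965267)/(249732 + Q(609, 205)))/3440265 - 3284146/2478018 = (((-7 + 4*535**2) + 965267)/(249732 - 954))/3440265 - 3284146/2478018 = (((-7 + 4*286225) + 965267)/248778)*(1/3440265) - 3284146*1/2478018 = (((-7 + 1144900) + 965267)*(1/248778))*(1/3440265) - 1642073/1239009 = ((1144893 + 965267)*(1/248778))*(1/3440265) - 1642073/1239009 = (2110160*(1/248778))*(1/3440265) - 1642073/1239009 = (1055080/124389)*(1/3440265) - 1642073/1239009 = 211016/85586224617 - 1642073/1239009 = -46846189054929299/35347367525494851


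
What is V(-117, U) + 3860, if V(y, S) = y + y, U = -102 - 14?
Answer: 3626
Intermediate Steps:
U = -116
V(y, S) = 2*y
V(-117, U) + 3860 = 2*(-117) + 3860 = -234 + 3860 = 3626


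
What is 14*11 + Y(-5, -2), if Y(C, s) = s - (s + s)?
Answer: 156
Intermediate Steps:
Y(C, s) = -s (Y(C, s) = s - 2*s = -s)
14*11 + Y(-5, -2) = 14*11 - 1*(-2) = 154 + 2 = 156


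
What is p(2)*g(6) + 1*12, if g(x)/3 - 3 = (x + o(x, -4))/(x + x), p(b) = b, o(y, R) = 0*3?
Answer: 33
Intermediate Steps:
o(y, R) = 0
g(x) = 21/2 (g(x) = 9 + 3*((x + 0)/(x + x)) = 9 + 3*(x/((2*x))) = 9 + 3*(x*(1/(2*x))) = 9 + 3*(½) = 9 + 3/2 = 21/2)
p(2)*g(6) + 1*12 = 2*(21/2) + 1*12 = 21 + 12 = 33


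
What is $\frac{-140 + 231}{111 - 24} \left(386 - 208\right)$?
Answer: $\frac{16198}{87} \approx 186.18$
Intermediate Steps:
$\frac{-140 + 231}{111 - 24} \left(386 - 208\right) = \frac{91}{87} \cdot 178 = \frac{16198}{87}$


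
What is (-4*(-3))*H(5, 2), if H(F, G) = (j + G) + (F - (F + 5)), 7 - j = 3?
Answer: 12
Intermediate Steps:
j = 4 (j = 7 - 1*3 = 7 - 3 = 4)
H(F, G) = -1 + G (H(F, G) = (4 + G) + (F - (F + 5)) = (4 + G) + (F - (5 + F)) = (4 + G) + (F + (-5 - F)) = (4 + G) - 5 = -1 + G)
(-4*(-3))*H(5, 2) = (-4*(-3))*(-1 + 2) = 12*1 = 12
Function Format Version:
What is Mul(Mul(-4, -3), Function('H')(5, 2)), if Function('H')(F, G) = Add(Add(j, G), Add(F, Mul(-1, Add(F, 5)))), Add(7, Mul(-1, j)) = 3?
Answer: 12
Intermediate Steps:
j = 4 (j = Add(7, Mul(-1, 3)) = Add(7, -3) = 4)
Function('H')(F, G) = Add(-1, G) (Function('H')(F, G) = Add(Add(4, G), Add(F, Mul(-1, Add(F, 5)))) = Add(Add(4, G), Add(F, Mul(-1, Add(5, F)))) = Add(Add(4, G), Add(F, Add(-5, Mul(-1, F)))) = Add(Add(4, G), -5) = Add(-1, G))
Mul(Mul(-4, -3), Function('H')(5, 2)) = Mul(Mul(-4, -3), Add(-1, 2)) = Mul(12, 1) = 12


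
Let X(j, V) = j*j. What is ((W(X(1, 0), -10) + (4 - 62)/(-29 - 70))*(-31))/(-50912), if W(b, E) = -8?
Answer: -11377/2520144 ≈ -0.0045144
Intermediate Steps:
X(j, V) = j²
((W(X(1, 0), -10) + (4 - 62)/(-29 - 70))*(-31))/(-50912) = ((-8 + (4 - 62)/(-29 - 70))*(-31))/(-50912) = ((-8 - 58/(-99))*(-31))*(-1/50912) = ((-8 - 58*(-1/99))*(-31))*(-1/50912) = ((-8 + 58/99)*(-31))*(-1/50912) = -734/99*(-31)*(-1/50912) = (22754/99)*(-1/50912) = -11377/2520144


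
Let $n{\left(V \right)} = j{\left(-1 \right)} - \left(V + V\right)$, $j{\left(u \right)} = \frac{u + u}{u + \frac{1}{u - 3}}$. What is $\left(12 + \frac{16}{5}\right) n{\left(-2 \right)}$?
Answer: $\frac{2128}{25} \approx 85.12$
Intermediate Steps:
$j{\left(u \right)} = \frac{2 u}{u + \frac{1}{-3 + u}}$
$n{\left(V \right)} = \frac{8}{5} - 2 V$ ($n{\left(V \right)} = 2 \left(-1\right) \frac{1}{1 + \left(-1\right)^{2} - -3} \left(-3 - 1\right) - \left(V + V\right) = 2 \left(-1\right) \frac{1}{1 + 1 + 3} \left(-4\right) - 2 V = 2 \left(-1\right) \frac{1}{5} \left(-4\right) - 2 V = \frac{8}{5} - 2 V$)
$\left(12 + \frac{16}{5}\right) n{\left(-2 \right)} = \left(12 + \frac{16}{5}\right) \left(\frac{8}{5} - -4\right) = \left(12 + 16 \cdot \frac{1}{5}\right) \left(\frac{8}{5} + 4\right) = \left(12 + \frac{16}{5}\right) \frac{28}{5} = \frac{76}{5} \cdot \frac{28}{5} = \frac{2128}{25}$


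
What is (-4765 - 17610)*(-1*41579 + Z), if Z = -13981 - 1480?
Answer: 1276270000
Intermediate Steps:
Z = -15461
(-4765 - 17610)*(-1*41579 + Z) = (-4765 - 17610)*(-1*41579 - 15461) = -22375*(-41579 - 15461) = -22375*(-57040) = 1276270000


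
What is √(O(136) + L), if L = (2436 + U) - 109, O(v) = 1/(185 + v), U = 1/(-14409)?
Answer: √614595930656479/513921 ≈ 48.239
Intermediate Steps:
U = -1/14409 ≈ -6.9401e-5
L = 33529742/14409 (L = (2436 - 1/14409) - 109 = 35100323/14409 - 109 = 33529742/14409 ≈ 2327.0)
√(O(136) + L) = √(1/(185 + 136) + 33529742/14409) = √(1/321 + 33529742/14409) = √(3587687197/1541763) = √614595930656479/513921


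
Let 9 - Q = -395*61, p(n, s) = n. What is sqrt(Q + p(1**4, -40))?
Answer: sqrt(24105) ≈ 155.26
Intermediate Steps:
Q = 24104 (Q = 9 - (-395)*61 = 9 - 1*(-24095) = 9 + 24095 = 24104)
sqrt(Q + p(1**4, -40)) = sqrt(24104 + 1**4) = sqrt(24104 + 1) = sqrt(24105)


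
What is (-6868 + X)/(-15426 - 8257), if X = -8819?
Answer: 15687/23683 ≈ 0.66237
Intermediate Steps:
(-6868 + X)/(-15426 - 8257) = (-6868 - 8819)/(-15426 - 8257) = -15687/(-23683) = -15687*(-1/23683) = 15687/23683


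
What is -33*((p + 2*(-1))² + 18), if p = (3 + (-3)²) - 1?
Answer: -3267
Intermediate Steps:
p = 11 (p = (3 + 9) - 1 = 12 - 1 = 11)
-33*((p + 2*(-1))² + 18) = -33*((11 + 2*(-1))² + 18) = -33*((11 - 2)² + 18) = -33*(9² + 18) = -33*(81 + 18) = -33*99 = -3267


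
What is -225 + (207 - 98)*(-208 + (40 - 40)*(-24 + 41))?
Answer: -22897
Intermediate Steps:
-225 + (207 - 98)*(-208 + (40 - 40)*(-24 + 41)) = -225 + 109*(-208 + 0*17) = -225 + 109*(-208 + 0) = -225 + 109*(-208) = -225 - 22672 = -22897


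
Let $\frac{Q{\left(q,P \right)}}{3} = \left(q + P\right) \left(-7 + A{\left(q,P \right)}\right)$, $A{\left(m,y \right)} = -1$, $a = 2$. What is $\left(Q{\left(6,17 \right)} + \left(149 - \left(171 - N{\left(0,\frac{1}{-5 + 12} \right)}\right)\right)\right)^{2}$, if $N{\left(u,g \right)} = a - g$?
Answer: $\frac{16040025}{49} \approx 3.2735 \cdot 10^{5}$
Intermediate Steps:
$N{\left(u,g \right)} = 2 - g$
$Q{\left(q,P \right)} = - 24 P - 24 q$ ($Q{\left(q,P \right)} = 3 \left(q + P\right) \left(-7 - 1\right) = 3 \left(P + q\right) \left(-8\right) = 3 \left(- 8 P - 8 q\right) = - 24 P - 24 q$)
$\left(Q{\left(6,17 \right)} + \left(149 - \left(171 - N{\left(0,\frac{1}{-5 + 12} \right)}\right)\right)\right)^{2} = \left(\left(\left(-24\right) 17 - 144\right) + \left(149 - \left(171 - \left(2 - \frac{1}{-5 + 12}\right)\right)\right)\right)^{2} = \left(\left(-408 - 144\right) + \left(149 - \left(171 - \left(2 - \frac{1}{7}\right)\right)\right)\right)^{2} = \left(-552 + \left(149 - \left(171 - \left(2 - \frac{1}{7}\right)\right)\right)\right)^{2} = \left(-552 + \left(149 - \left(171 - \frac{13}{7}\right)\right)\right)^{2} = \left(-552 + \left(149 - \frac{1184}{7}\right)\right)^{2} = \left(-552 - \frac{141}{7}\right)^{2} = \left(- \frac{4005}{7}\right)^{2} = \frac{16040025}{49}$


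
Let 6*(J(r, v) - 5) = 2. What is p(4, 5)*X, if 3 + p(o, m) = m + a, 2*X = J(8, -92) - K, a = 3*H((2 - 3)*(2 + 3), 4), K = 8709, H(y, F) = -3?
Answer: 182777/6 ≈ 30463.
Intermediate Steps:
J(r, v) = 16/3 (J(r, v) = 5 + (⅙)*2 = 5 + ⅓ = 16/3)
a = -9 (a = 3*(-3) = -9)
X = -26111/6 (X = (16/3 - 1*8709)/2 = (16/3 - 8709)/2 = (½)*(-26111/3) = -26111/6 ≈ -4351.8)
p(o, m) = -12 + m (p(o, m) = -3 + (m - 9) = -3 + (-9 + m) = -12 + m)
p(4, 5)*X = (-12 + 5)*(-26111/6) = -7*(-26111/6) = 182777/6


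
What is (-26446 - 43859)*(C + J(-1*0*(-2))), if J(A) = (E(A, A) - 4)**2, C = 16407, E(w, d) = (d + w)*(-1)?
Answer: -1154619015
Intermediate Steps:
E(w, d) = -d - w
J(A) = (-4 - 2*A)**2 (J(A) = ((-A - A) - 4)**2 = (-2*A - 4)**2 = (-4 - 2*A)**2)
(-26446 - 43859)*(C + J(-1*0*(-2))) = (-26446 - 43859)*(16407 + 4*(2 - 1*0*(-2))**2) = -70305*(16407 + 4*(2 + 0*(-2))**2) = -70305*(16407 + 4*(2 + 0)**2) = -70305*(16407 + 4*2**2) = -70305*(16407 + 4*4) = -70305*(16407 + 16) = -70305*16423 = -1154619015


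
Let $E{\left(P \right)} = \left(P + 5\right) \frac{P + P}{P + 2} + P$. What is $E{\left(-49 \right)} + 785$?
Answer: $\frac{30280}{47} \approx 644.25$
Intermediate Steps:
$E{\left(P \right)} = P + \frac{2 P \left(5 + P\right)}{2 + P}$ ($E{\left(P \right)} = \left(5 + P\right) \frac{2 P}{2 + P} + P = \frac{2 P \left(5 + P\right)}{2 + P} + P = P + \frac{2 P \left(5 + P\right)}{2 + P}$)
$E{\left(-49 \right)} + 785 = 3 \left(-49\right) \frac{1}{2 - 49} \left(4 - 49\right) + 785 = 3 \left(-49\right) \frac{1}{-47} \left(-45\right) + 785 = 3 \left(-49\right) \left(- \frac{1}{47}\right) \left(-45\right) + 785 = - \frac{6615}{47} + 785 = \frac{30280}{47}$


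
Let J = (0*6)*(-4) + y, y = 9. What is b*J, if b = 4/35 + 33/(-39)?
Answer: -2997/455 ≈ -6.5868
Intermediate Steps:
J = 9 (J = (0*6)*(-4) + 9 = 0*(-4) + 9 = 0 + 9 = 9)
b = -333/455 (b = 4*(1/35) + 33*(-1/39) = 4/35 - 11/13 = -333/455 ≈ -0.73187)
b*J = -333/455*9 = -2997/455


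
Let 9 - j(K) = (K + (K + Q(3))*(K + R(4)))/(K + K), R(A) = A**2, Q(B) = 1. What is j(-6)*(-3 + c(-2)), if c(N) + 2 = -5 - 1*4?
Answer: -182/3 ≈ -60.667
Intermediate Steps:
c(N) = -11 (c(N) = -2 + (-5 - 1*4) = -2 + (-5 - 4) = -2 - 9 = -11)
j(K) = 9 - (K + (1 + K)*(16 + K))/(2*K) (j(K) = 9 - (K + (K + 1)*(K + 4**2))/(K + K) = 9 - (K + (1 + K)*(K + 16))/(2*K) = 9 - (K + (1 + K)*(16 + K))*1/(2*K) = 9 - (K + (1 + K)*(16 + K))/(2*K))
j(-6)*(-3 + c(-2)) = (-8/(-6) - 1/2*(-6))*(-3 - 11) = (-8*(-1/6) + 3)*(-14) = (4/3 + 3)*(-14) = (13/3)*(-14) = -182/3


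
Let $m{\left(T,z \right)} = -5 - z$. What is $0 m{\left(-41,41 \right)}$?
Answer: $0$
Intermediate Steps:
$0 m{\left(-41,41 \right)} = 0 \left(-5 - 41\right) = 0 \left(-46\right) = 0$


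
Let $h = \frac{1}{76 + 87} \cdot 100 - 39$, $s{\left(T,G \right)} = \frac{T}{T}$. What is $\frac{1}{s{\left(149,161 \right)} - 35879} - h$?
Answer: $\frac{224488483}{5848114} \approx 38.386$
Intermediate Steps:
$s{\left(T,G \right)} = 1$
$h = - \frac{6257}{163}$ ($h = \frac{1}{163} \cdot 100 - 39 = \frac{100}{163} - 39 = - \frac{6257}{163} \approx -38.386$)
$\frac{1}{s{\left(149,161 \right)} - 35879} - h = \frac{1}{1 - 35879} - - \frac{6257}{163} = \frac{1}{-35878} + \frac{6257}{163} = - \frac{1}{35878} + \frac{6257}{163} = \frac{224488483}{5848114}$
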